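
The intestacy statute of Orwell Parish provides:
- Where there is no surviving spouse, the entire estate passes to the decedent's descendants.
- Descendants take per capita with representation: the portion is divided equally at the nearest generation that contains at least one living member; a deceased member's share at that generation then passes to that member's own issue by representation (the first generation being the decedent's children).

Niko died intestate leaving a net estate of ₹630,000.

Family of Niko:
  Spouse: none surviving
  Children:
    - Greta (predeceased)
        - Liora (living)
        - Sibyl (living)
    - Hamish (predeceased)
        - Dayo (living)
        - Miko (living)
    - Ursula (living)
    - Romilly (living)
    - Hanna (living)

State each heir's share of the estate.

Liora: ₹63,000; Sibyl: ₹63,000; Dayo: ₹63,000; Miko: ₹63,000; Ursula: ₹126,000; Romilly: ₹126,000; Hanna: ₹126,000

The entire ₹630,000 passes to the descendants.
That amount (₹630,000) is divided into 5 shares of ₹126,000: Ursula, Romilly, and Hanna each take ₹126,000; Greta's ₹126,000 share passes to Greta's issue; Hamish's ₹126,000 share passes to Hamish's issue.
Greta's share (₹126,000) is divided into 2 shares of ₹63,000: Liora and Sibyl each take ₹63,000.
Hamish's share (₹126,000) is divided into 2 shares of ₹63,000: Dayo and Miko each take ₹63,000.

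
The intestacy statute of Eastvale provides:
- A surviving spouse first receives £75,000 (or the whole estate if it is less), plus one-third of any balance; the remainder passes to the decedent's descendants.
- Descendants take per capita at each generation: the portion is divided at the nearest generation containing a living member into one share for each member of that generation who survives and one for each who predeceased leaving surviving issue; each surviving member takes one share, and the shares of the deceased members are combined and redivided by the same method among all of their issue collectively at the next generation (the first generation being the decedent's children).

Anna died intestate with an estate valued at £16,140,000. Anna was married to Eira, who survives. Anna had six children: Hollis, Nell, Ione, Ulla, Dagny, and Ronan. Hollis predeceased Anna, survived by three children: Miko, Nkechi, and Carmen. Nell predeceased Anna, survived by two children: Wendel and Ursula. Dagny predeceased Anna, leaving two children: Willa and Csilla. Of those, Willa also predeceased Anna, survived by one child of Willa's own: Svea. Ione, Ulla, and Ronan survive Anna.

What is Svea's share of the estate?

Eira first takes £75,000, leaving a balance of £16,065,000. Eira then takes one-third of the balance (£5,355,000), for a total of £5,430,000. The remaining £10,710,000 passes to the descendants.
The descendants' portion (£10,710,000) is divided at the children's generation into 6 shares of £1,785,000. Ione, Ulla, and Ronan each take £1,785,000. The 3 shares of the deceased (Hollis, Nell, and Dagny) are combined into a pool of £5,355,000.
That pool (£5,355,000) is divided at the grandchildren's generation into 7 shares of £765,000. Miko, Nkechi, Carmen, Wendel, Ursula, and Csilla each take £765,000. The remaining share for the deceased Willa (£765,000) is carried to the next generation.
That pool (£765,000) passes entirely to Svea, the sole taker at the great-grandchildren's generation.

Svea receives £765,000.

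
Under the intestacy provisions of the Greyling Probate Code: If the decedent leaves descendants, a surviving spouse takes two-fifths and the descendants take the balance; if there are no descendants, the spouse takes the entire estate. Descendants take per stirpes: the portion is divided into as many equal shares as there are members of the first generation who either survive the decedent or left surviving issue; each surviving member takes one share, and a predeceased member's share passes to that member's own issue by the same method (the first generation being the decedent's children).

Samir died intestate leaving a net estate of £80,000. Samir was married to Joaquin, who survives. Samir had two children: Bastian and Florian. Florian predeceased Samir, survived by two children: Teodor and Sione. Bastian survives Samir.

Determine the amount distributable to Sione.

Joaquin takes two-fifths of £80,000 = £32,000. The remaining £48,000 passes to the descendants.
The descendants' portion (£48,000) is divided into 2 shares of £24,000: Bastian takes £24,000; Florian's £24,000 share passes to Florian's issue.
Florian's share (£24,000) is divided into 2 shares of £12,000: Teodor and Sione each take £12,000.

Sione receives £12,000.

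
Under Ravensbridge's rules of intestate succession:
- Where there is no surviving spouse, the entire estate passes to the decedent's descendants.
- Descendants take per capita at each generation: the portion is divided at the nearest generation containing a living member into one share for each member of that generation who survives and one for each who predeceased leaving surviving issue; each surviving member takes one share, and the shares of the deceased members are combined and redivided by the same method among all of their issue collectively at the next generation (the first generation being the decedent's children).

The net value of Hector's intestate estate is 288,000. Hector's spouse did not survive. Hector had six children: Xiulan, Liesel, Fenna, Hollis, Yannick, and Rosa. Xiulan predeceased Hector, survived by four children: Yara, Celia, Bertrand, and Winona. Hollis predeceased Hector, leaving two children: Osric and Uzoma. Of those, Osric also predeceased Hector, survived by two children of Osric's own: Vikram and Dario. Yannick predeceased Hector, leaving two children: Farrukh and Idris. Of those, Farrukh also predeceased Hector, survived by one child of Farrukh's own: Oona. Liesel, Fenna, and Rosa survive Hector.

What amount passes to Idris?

Idris receives 18,000.

The entire 288,000 passes to the descendants.
That amount (288,000) is divided at the children's generation into 6 shares of 48,000. Liesel, Fenna, and Rosa each take 48,000. The 3 shares of the deceased (Xiulan, Hollis, and Yannick) are combined into a pool of 144,000.
That pool (144,000) is divided at the grandchildren's generation into 8 shares of 18,000. Yara, Celia, Bertrand, Winona, Uzoma, and Idris each take 18,000. The 2 shares of the deceased (Osric and Farrukh) are combined into a pool of 36,000.
That pool (36,000) is divided at the great-grandchildren's generation equally among Vikram, Dario, and Oona: 12,000 each.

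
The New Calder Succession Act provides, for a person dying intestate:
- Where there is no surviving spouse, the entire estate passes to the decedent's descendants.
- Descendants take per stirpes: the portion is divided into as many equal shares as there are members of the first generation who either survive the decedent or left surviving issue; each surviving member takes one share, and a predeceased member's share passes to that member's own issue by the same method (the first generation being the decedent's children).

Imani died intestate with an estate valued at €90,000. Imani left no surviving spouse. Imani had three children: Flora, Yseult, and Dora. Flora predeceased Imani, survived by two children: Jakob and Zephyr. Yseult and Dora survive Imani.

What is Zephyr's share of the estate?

Zephyr receives €15,000.

The entire €90,000 passes to the descendants.
That amount (€90,000) is divided into 3 shares of €30,000: Yseult and Dora each take €30,000; Flora's €30,000 share passes to Flora's issue.
Flora's share (€30,000) is divided into 2 shares of €15,000: Jakob and Zephyr each take €15,000.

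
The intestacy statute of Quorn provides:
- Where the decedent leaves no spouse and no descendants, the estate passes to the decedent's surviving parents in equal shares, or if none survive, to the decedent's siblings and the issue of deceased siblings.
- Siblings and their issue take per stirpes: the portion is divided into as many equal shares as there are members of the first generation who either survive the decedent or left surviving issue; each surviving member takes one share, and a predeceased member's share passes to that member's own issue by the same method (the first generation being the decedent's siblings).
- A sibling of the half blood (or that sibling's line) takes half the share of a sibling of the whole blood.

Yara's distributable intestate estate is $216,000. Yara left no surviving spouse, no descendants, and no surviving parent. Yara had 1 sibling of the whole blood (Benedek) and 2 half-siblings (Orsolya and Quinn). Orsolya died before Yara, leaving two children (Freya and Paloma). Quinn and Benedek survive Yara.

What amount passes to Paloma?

Paloma receives $27,000.

The entire $216,000 passes to the siblings and their issue.
Counting each half-blood sibling's line as half a unit, there are 2 units in $216,000, so one unit is $108,000. Whole-blood lines (Benedek) take $108,000 each; half-blood lines (Orsolya and Quinn) take $54,000 each.
Orsolya's share ($54,000) is divided into 2 shares of $27,000: Freya and Paloma each take $27,000.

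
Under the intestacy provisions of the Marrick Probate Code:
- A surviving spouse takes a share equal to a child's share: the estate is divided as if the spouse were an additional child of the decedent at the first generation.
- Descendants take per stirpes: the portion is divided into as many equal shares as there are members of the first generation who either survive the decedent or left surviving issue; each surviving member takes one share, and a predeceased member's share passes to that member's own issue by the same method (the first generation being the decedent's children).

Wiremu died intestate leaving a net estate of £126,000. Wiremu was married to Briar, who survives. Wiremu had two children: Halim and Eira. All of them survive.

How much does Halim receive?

The spouse counts as an additional share at the children's level, so there are 3 primary shares of £42,000. Briar takes one such share (£42,000).
The children's combined portion (£84,000) is divided into 2 shares of £42,000: Halim and Eira each take £42,000.

Halim receives £42,000.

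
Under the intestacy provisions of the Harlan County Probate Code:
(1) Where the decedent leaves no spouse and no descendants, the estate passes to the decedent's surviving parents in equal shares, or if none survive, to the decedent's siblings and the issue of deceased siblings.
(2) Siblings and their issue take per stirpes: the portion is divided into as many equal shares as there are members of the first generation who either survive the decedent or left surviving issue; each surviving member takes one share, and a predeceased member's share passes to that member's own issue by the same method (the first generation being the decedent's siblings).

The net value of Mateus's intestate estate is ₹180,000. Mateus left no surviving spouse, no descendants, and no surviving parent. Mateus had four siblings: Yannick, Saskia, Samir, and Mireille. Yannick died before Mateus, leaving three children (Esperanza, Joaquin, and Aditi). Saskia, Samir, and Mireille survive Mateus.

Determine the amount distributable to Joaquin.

The entire ₹180,000 passes to the siblings and their issue.
That amount (₹180,000) is divided into 4 shares of ₹45,000: Saskia, Samir, and Mireille each take ₹45,000; Yannick's ₹45,000 share passes to Yannick's issue.
Yannick's share (₹45,000) is divided into 3 shares of ₹15,000: Esperanza, Joaquin, and Aditi each take ₹15,000.

Joaquin receives ₹15,000.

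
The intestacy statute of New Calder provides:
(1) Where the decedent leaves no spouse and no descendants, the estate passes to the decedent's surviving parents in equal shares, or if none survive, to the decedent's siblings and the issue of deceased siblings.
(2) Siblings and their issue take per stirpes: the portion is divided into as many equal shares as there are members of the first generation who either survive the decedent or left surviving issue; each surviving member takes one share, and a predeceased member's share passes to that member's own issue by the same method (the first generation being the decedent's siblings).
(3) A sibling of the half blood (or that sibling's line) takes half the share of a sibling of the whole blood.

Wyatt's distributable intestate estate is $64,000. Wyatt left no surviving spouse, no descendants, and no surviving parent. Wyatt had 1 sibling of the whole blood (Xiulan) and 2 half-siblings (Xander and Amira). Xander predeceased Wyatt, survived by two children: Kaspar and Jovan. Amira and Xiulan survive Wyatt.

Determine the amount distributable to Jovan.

Jovan receives $8,000.

The entire $64,000 passes to the siblings and their issue.
Counting each half-blood sibling's line as half a unit, there are 2 units in $64,000, so one unit is $32,000. Whole-blood lines (Xiulan) take $32,000 each; half-blood lines (Xander and Amira) take $16,000 each.
Xander's share ($16,000) is divided into 2 shares of $8,000: Kaspar and Jovan each take $8,000.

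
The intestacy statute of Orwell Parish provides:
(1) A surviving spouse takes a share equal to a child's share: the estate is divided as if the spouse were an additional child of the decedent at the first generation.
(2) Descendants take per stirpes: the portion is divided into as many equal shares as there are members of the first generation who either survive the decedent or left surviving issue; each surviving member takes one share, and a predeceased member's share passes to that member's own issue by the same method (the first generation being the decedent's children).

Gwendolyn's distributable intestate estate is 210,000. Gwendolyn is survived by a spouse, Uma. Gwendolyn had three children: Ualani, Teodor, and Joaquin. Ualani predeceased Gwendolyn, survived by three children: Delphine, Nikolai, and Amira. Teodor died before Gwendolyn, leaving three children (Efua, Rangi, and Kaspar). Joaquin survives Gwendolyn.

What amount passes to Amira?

The spouse counts as an additional share at the children's level, so there are 4 primary shares of 52,500. Uma takes one such share (52,500).
The children's combined portion (157,500) is divided into 3 shares of 52,500: Joaquin takes 52,500; Ualani's 52,500 share passes to Ualani's issue; Teodor's 52,500 share passes to Teodor's issue.
Ualani's share (52,500) is divided into 3 shares of 17,500: Delphine, Nikolai, and Amira each take 17,500.
Teodor's share (52,500) is divided into 3 shares of 17,500: Efua, Rangi, and Kaspar each take 17,500.

Amira receives 17,500.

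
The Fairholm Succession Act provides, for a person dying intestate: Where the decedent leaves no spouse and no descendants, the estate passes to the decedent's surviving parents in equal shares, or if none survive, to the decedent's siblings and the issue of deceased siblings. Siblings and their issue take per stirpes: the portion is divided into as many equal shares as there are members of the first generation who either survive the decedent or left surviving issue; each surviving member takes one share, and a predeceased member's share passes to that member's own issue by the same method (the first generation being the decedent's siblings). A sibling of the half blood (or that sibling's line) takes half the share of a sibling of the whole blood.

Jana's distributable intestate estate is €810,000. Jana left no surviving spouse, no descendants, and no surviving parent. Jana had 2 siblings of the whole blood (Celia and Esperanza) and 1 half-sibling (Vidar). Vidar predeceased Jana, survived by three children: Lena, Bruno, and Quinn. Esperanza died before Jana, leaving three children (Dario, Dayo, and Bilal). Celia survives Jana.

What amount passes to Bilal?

The entire €810,000 passes to the siblings and their issue.
Counting each half-blood sibling's line as half a unit, there are 5/2 units in €810,000, so one unit is €324,000. Whole-blood lines (Celia and Esperanza) take €324,000 each; half-blood lines (Vidar) take €162,000 each.
Vidar's share (€162,000) is divided into 3 shares of €54,000: Lena, Bruno, and Quinn each take €54,000.
Esperanza's share (€324,000) is divided into 3 shares of €108,000: Dario, Dayo, and Bilal each take €108,000.

Bilal receives €108,000.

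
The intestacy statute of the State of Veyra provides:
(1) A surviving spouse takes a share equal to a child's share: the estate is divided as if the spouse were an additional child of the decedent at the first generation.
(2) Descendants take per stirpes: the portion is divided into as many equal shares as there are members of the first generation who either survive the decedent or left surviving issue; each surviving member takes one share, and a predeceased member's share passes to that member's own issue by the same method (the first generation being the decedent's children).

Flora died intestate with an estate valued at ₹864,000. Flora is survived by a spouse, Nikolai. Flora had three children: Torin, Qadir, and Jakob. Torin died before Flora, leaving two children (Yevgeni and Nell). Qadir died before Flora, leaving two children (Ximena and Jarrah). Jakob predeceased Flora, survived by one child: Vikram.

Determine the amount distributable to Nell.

The spouse counts as an additional share at the children's level, so there are 4 primary shares of ₹216,000. Nikolai takes one such share (₹216,000).
The children's combined portion (₹648,000) is divided into 3 shares of ₹216,000: Torin's ₹216,000 share passes to Torin's issue; Qadir's ₹216,000 share passes to Qadir's issue; Jakob's ₹216,000 share passes to Jakob's issue.
Torin's share (₹216,000) is divided into 2 shares of ₹108,000: Yevgeni and Nell each take ₹108,000.
Qadir's share (₹216,000) is divided into 2 shares of ₹108,000: Ximena and Jarrah each take ₹108,000.
Jakob's share (₹216,000) passes entirely to Vikram.

Nell receives ₹108,000.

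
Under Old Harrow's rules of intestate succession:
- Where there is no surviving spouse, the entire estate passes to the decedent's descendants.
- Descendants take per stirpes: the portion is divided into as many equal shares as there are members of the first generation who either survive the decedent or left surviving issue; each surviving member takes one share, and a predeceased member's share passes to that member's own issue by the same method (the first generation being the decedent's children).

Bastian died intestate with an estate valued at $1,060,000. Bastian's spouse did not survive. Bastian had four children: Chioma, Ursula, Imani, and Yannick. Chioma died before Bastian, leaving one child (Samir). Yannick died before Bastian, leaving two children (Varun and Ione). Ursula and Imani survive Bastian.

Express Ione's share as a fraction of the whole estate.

Ione receives 1/8 of the estate.

The entire $1,060,000 passes to the descendants.
That amount ($1,060,000) is divided into 4 shares of $265,000: Ursula and Imani each take $265,000; Chioma's $265,000 share passes to Chioma's issue; Yannick's $265,000 share passes to Yannick's issue.
Chioma's share ($265,000) passes entirely to Samir.
Yannick's share ($265,000) is divided into 2 shares of $132,500: Varun and Ione each take $132,500.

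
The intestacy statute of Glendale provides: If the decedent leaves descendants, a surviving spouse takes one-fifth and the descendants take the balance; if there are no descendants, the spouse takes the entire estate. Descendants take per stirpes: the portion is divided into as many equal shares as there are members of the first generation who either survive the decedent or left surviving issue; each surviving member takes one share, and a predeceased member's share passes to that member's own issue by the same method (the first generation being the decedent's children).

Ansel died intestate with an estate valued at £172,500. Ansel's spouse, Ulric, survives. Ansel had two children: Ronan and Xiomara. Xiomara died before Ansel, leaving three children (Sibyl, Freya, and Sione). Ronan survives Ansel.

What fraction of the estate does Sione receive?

Sione receives 2/15 of the estate.

Ulric takes one-fifth of £172,500 = £34,500. The remaining £138,000 passes to the descendants.
The descendants' portion (£138,000) is divided into 2 shares of £69,000: Ronan takes £69,000; Xiomara's £69,000 share passes to Xiomara's issue.
Xiomara's share (£69,000) is divided into 3 shares of £23,000: Sibyl, Freya, and Sione each take £23,000.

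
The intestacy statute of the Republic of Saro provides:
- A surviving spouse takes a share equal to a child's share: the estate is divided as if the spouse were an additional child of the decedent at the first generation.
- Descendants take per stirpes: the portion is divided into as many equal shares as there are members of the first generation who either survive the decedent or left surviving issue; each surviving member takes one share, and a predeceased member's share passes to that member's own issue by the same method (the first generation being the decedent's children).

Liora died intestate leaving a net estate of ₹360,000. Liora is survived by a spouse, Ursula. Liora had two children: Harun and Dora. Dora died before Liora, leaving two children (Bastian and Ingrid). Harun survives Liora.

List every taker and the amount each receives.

Ursula: ₹120,000; Harun: ₹120,000; Bastian: ₹60,000; Ingrid: ₹60,000

The spouse counts as an additional share at the children's level, so there are 3 primary shares of ₹120,000. Ursula takes one such share (₹120,000).
The children's combined portion (₹240,000) is divided into 2 shares of ₹120,000: Harun takes ₹120,000; Dora's ₹120,000 share passes to Dora's issue.
Dora's share (₹120,000) is divided into 2 shares of ₹60,000: Bastian and Ingrid each take ₹60,000.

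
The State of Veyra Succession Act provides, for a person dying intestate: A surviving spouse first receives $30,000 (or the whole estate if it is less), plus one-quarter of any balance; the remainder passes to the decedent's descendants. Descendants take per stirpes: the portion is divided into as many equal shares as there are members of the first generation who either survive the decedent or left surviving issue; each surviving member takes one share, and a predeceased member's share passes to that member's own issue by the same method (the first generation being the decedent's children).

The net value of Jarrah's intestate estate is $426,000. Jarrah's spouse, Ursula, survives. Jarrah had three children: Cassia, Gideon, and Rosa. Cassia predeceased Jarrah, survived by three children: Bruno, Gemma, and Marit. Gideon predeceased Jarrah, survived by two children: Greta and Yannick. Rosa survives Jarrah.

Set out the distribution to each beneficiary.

Ursula: $129,000; Bruno: $33,000; Gemma: $33,000; Marit: $33,000; Greta: $49,500; Yannick: $49,500; Rosa: $99,000

Ursula first takes $30,000, leaving a balance of $396,000. Ursula then takes one-quarter of the balance ($99,000), for a total of $129,000. The remaining $297,000 passes to the descendants.
The descendants' portion ($297,000) is divided into 3 shares of $99,000: Rosa takes $99,000; Cassia's $99,000 share passes to Cassia's issue; Gideon's $99,000 share passes to Gideon's issue.
Cassia's share ($99,000) is divided into 3 shares of $33,000: Bruno, Gemma, and Marit each take $33,000.
Gideon's share ($99,000) is divided into 2 shares of $49,500: Greta and Yannick each take $49,500.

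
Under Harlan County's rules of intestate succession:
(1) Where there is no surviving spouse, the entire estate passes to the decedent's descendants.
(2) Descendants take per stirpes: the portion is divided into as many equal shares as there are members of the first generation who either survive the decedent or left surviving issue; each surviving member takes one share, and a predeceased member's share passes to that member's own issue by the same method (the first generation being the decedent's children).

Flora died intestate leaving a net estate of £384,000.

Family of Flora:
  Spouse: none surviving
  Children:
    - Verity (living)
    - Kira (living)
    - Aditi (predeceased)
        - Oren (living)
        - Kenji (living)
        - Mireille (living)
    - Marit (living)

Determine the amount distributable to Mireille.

Mireille receives £32,000.

The entire £384,000 passes to the descendants.
That amount (£384,000) is divided into 4 shares of £96,000: Verity, Kira, and Marit each take £96,000; Aditi's £96,000 share passes to Aditi's issue.
Aditi's share (£96,000) is divided into 3 shares of £32,000: Oren, Kenji, and Mireille each take £32,000.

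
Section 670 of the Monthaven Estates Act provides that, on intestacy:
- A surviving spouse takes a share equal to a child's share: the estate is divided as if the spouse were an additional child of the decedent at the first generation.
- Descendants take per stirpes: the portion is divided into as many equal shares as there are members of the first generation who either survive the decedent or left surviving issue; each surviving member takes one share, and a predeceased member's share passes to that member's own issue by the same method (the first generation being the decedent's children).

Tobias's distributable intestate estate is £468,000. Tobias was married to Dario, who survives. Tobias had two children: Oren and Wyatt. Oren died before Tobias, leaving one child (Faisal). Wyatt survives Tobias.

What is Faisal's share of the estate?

The spouse counts as an additional share at the children's level, so there are 3 primary shares of £156,000. Dario takes one such share (£156,000).
The children's combined portion (£312,000) is divided into 2 shares of £156,000: Wyatt takes £156,000; Oren's £156,000 share passes to Oren's issue.
Oren's share (£156,000) passes entirely to Faisal.

Faisal receives £156,000.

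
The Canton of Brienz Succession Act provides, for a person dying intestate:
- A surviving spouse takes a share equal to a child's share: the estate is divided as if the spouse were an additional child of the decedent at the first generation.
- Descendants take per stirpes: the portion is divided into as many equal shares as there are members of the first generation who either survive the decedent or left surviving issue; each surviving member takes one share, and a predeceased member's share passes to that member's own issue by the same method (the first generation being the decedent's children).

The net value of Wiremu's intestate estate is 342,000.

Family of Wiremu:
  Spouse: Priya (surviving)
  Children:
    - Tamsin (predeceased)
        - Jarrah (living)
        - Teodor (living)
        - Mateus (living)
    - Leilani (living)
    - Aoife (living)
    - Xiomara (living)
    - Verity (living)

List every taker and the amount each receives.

Priya: 57,000; Jarrah: 19,000; Teodor: 19,000; Mateus: 19,000; Leilani: 57,000; Aoife: 57,000; Xiomara: 57,000; Verity: 57,000

The spouse counts as an additional share at the children's level, so there are 6 primary shares of 57,000. Priya takes one such share (57,000).
The children's combined portion (285,000) is divided into 5 shares of 57,000: Leilani, Aoife, Xiomara, and Verity each take 57,000; Tamsin's 57,000 share passes to Tamsin's issue.
Tamsin's share (57,000) is divided into 3 shares of 19,000: Jarrah, Teodor, and Mateus each take 19,000.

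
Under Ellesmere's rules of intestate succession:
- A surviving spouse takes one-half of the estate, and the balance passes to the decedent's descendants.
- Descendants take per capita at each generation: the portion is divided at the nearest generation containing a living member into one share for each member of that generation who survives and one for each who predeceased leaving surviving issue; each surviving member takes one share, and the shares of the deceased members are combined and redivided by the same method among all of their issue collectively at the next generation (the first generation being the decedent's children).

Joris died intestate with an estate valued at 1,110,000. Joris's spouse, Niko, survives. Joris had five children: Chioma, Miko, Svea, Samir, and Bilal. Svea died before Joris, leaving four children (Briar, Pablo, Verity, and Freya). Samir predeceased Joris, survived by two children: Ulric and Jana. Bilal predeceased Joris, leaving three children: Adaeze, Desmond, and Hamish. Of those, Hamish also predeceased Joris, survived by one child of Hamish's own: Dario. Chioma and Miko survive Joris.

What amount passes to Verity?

Verity receives 37,000.

Niko takes one-half of 1,110,000 = 555,000. The remaining 555,000 passes to the descendants.
The descendants' portion (555,000) is divided at the children's generation into 5 shares of 111,000. Chioma and Miko each take 111,000. The 3 shares of the deceased (Svea, Samir, and Bilal) are combined into a pool of 333,000.
That pool (333,000) is divided at the grandchildren's generation into 9 shares of 37,000. Briar, Pablo, Verity, Freya, Ulric, Jana, Adaeze, and Desmond each take 37,000. The remaining share for the deceased Hamish (37,000) is carried to the next generation.
That pool (37,000) passes entirely to Dario, the sole taker at the great-grandchildren's generation.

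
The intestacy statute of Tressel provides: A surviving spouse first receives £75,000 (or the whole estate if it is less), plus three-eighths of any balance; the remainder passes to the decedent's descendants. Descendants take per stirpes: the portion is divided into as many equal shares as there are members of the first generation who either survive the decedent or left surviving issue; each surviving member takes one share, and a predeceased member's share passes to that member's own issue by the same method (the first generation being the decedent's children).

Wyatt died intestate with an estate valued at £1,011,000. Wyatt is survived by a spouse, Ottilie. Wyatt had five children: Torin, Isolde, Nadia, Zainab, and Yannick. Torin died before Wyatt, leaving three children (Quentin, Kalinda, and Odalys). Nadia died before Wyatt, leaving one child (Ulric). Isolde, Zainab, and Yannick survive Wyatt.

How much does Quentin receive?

Ottilie first takes £75,000, leaving a balance of £936,000. Ottilie then takes three-eighths of the balance (£351,000), for a total of £426,000. The remaining £585,000 passes to the descendants.
The descendants' portion (£585,000) is divided into 5 shares of £117,000: Isolde, Zainab, and Yannick each take £117,000; Torin's £117,000 share passes to Torin's issue; Nadia's £117,000 share passes to Nadia's issue.
Torin's share (£117,000) is divided into 3 shares of £39,000: Quentin, Kalinda, and Odalys each take £39,000.
Nadia's share (£117,000) passes entirely to Ulric.

Quentin receives £39,000.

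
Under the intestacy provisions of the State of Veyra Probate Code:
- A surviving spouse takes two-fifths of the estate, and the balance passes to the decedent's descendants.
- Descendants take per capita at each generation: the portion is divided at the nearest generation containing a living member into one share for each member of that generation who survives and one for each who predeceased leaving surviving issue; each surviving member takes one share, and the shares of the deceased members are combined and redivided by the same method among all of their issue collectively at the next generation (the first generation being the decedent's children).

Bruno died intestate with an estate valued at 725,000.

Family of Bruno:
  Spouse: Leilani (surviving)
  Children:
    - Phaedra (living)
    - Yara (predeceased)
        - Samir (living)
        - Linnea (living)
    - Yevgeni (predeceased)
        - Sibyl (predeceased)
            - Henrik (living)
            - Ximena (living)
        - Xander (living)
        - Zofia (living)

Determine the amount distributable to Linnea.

Leilani takes two-fifths of 725,000 = 290,000. The remaining 435,000 passes to the descendants.
The descendants' portion (435,000) is divided at the children's generation into 3 shares of 145,000. Phaedra takes 145,000. The 2 shares of the deceased (Yara and Yevgeni) are combined into a pool of 290,000.
That pool (290,000) is divided at the grandchildren's generation into 5 shares of 58,000. Samir, Linnea, Xander, and Zofia each take 58,000. The remaining share for the deceased Sibyl (58,000) is carried to the next generation.
That pool (58,000) is divided at the great-grandchildren's generation equally among Henrik and Ximena: 29,000 each.

Linnea receives 58,000.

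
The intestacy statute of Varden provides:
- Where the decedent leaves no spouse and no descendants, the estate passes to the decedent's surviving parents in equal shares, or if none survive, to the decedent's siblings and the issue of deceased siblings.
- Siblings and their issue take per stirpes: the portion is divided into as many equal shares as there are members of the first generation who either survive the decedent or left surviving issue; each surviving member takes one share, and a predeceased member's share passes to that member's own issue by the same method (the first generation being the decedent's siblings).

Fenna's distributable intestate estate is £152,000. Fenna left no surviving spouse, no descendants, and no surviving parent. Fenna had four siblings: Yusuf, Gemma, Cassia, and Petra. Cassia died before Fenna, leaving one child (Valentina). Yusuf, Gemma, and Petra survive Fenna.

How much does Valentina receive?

The entire £152,000 passes to the siblings and their issue.
That amount (£152,000) is divided into 4 shares of £38,000: Yusuf, Gemma, and Petra each take £38,000; Cassia's £38,000 share passes to Cassia's issue.
Cassia's share (£38,000) passes entirely to Valentina.

Valentina receives £38,000.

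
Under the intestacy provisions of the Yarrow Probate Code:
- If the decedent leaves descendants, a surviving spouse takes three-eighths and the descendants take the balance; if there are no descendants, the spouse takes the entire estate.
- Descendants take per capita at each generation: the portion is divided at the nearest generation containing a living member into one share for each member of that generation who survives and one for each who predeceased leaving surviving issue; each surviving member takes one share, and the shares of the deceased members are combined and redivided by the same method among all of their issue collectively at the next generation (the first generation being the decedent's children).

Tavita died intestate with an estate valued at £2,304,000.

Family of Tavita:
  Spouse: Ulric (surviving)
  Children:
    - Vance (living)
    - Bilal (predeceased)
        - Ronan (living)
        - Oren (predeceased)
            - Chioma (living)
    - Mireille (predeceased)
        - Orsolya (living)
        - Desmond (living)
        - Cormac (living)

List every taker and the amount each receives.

Ulric takes three-eighths of £2,304,000 = £864,000. The remaining £1,440,000 passes to the descendants.
The descendants' portion (£1,440,000) is divided at the children's generation into 3 shares of £480,000. Vance takes £480,000. The 2 shares of the deceased (Bilal and Mireille) are combined into a pool of £960,000.
That pool (£960,000) is divided at the grandchildren's generation into 5 shares of £192,000. Ronan, Orsolya, Desmond, and Cormac each take £192,000. The remaining share for the deceased Oren (£192,000) is carried to the next generation.
That pool (£192,000) passes entirely to Chioma, the sole taker at the great-grandchildren's generation.

Ulric: £864,000; Vance: £480,000; Ronan: £192,000; Chioma: £192,000; Orsolya: £192,000; Desmond: £192,000; Cormac: £192,000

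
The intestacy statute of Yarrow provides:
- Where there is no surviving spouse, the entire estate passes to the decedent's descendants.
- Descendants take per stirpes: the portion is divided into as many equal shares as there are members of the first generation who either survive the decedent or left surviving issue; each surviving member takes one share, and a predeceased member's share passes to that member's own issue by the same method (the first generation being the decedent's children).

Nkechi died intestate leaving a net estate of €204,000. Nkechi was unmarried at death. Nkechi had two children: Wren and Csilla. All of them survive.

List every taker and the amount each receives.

The entire €204,000 passes to the descendants.
That amount (€204,000) is divided into 2 shares of €102,000: Wren and Csilla each take €102,000.

Wren: €102,000; Csilla: €102,000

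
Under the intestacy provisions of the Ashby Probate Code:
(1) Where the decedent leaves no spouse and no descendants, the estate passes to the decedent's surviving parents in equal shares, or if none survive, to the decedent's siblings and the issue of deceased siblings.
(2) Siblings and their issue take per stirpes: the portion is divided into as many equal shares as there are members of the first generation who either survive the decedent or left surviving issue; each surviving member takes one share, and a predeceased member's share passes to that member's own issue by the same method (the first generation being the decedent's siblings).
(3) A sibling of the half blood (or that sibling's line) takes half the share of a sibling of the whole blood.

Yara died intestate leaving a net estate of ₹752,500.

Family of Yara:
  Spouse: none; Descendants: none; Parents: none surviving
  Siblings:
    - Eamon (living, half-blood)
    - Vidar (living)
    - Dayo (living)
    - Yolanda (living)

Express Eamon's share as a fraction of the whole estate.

Eamon receives 1/7 of the estate.

The entire ₹752,500 passes to the siblings and their issue.
Counting each half-blood sibling's line as half a unit, there are 7/2 units in ₹752,500, so one unit is ₹215,000. Whole-blood lines (Vidar, Dayo, and Yolanda) take ₹215,000 each; half-blood lines (Eamon) take ₹107,500 each.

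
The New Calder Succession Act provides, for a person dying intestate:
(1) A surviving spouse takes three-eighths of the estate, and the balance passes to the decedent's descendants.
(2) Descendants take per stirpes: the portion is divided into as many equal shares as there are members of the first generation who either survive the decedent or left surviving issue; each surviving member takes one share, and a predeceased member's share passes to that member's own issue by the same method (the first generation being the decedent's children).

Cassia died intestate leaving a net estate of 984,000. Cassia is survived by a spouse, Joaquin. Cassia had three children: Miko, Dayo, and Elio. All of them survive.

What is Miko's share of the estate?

Joaquin takes three-eighths of 984,000 = 369,000. The remaining 615,000 passes to the descendants.
The descendants' portion (615,000) is divided into 3 shares of 205,000: Miko, Dayo, and Elio each take 205,000.

Miko receives 205,000.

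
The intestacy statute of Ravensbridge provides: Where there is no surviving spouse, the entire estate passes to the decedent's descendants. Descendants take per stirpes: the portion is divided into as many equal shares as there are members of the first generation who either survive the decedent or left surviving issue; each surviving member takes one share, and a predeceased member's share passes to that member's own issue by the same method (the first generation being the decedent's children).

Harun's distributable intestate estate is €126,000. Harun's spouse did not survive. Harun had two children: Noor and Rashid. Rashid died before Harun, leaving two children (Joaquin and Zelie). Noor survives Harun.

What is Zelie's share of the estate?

The entire €126,000 passes to the descendants.
That amount (€126,000) is divided into 2 shares of €63,000: Noor takes €63,000; Rashid's €63,000 share passes to Rashid's issue.
Rashid's share (€63,000) is divided into 2 shares of €31,500: Joaquin and Zelie each take €31,500.

Zelie receives €31,500.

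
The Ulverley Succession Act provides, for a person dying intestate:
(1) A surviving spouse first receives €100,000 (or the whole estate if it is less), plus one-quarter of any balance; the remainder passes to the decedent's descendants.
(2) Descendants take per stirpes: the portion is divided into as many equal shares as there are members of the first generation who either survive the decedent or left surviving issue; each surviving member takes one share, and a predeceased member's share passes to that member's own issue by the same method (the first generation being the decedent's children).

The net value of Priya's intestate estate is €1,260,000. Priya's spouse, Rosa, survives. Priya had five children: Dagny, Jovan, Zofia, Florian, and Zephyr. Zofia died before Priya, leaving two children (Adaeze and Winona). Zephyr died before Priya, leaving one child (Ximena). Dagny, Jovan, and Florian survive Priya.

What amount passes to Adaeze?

Adaeze receives €87,000.

Rosa first takes €100,000, leaving a balance of €1,160,000. Rosa then takes one-quarter of the balance (€290,000), for a total of €390,000. The remaining €870,000 passes to the descendants.
The descendants' portion (€870,000) is divided into 5 shares of €174,000: Dagny, Jovan, and Florian each take €174,000; Zofia's €174,000 share passes to Zofia's issue; Zephyr's €174,000 share passes to Zephyr's issue.
Zofia's share (€174,000) is divided into 2 shares of €87,000: Adaeze and Winona each take €87,000.
Zephyr's share (€174,000) passes entirely to Ximena.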